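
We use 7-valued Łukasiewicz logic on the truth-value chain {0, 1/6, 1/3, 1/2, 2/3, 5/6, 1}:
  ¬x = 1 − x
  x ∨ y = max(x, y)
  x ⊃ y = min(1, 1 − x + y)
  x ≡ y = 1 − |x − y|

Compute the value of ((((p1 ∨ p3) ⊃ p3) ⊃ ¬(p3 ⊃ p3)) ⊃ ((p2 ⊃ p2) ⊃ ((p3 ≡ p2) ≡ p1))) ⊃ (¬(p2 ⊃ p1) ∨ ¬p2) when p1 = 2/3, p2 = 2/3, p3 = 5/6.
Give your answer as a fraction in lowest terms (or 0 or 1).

1/3

p1 ∨ p3 = 2/3 ∨ 5/6 = 5/6
(p1 ∨ p3) ⊃ p3 = 5/6 ⊃ 5/6 = 1
p3 ⊃ p3 = 5/6 ⊃ 5/6 = 1
¬(p3 ⊃ p3) = ¬1 = 0
((p1 ∨ p3) ⊃ p3) ⊃ ¬(p3 ⊃ p3) = 1 ⊃ 0 = 0
p2 ⊃ p2 = 2/3 ⊃ 2/3 = 1
p3 ≡ p2 = 5/6 ≡ 2/3 = 5/6
(p3 ≡ p2) ≡ p1 = 5/6 ≡ 2/3 = 5/6
(p2 ⊃ p2) ⊃ ((p3 ≡ p2) ≡ p1) = 1 ⊃ 5/6 = 5/6
(((p1 ∨ p3) ⊃ p3) ⊃ ¬(p3 ⊃ p3)) ⊃ ((p2 ⊃ p2) ⊃ ((p3 ≡ p2) ≡ p1)) = 0 ⊃ 5/6 = 1
p2 ⊃ p1 = 2/3 ⊃ 2/3 = 1
¬(p2 ⊃ p1) = ¬1 = 0
¬p2 = ¬2/3 = 1/3
¬(p2 ⊃ p1) ∨ ¬p2 = 0 ∨ 1/3 = 1/3
((((p1 ∨ p3) ⊃ p3) ⊃ ¬(p3 ⊃ p3)) ⊃ ((p2 ⊃ p2) ⊃ ((p3 ≡ p2) ≡ p1))) ⊃ (¬(p2 ⊃ p1) ∨ ¬p2) = 1 ⊃ 1/3 = 1/3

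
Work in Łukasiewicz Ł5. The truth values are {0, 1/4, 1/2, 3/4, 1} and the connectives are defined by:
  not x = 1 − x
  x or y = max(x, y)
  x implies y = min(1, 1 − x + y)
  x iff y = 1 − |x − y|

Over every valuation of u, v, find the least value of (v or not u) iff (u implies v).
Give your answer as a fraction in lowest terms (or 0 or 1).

1/2

Take u = 1/2, v = 1/2:
not u = not 1/2 = 1/2
v or not u = 1/2 or 1/2 = 1/2
u implies v = 1/2 implies 1/2 = 1
(v or not u) iff (u implies v) = 1/2 iff 1 = 1/2
No assignment yields a value below 1/2, so this is the minimum.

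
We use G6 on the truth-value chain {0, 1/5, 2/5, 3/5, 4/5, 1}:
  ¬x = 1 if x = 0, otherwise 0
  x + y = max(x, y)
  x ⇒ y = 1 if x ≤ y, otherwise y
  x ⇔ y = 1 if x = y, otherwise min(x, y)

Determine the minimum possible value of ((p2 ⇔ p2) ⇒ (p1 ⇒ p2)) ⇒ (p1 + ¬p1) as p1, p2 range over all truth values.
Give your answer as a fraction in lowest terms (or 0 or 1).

Take p1 = 1/5, p2 = 1/5:
p2 ⇔ p2 = 1/5 ⇔ 1/5 = 1
p1 ⇒ p2 = 1/5 ⇒ 1/5 = 1
(p2 ⇔ p2) ⇒ (p1 ⇒ p2) = 1 ⇒ 1 = 1
¬p1 = ¬1/5 = 0
p1 + ¬p1 = 1/5 + 0 = 1/5
((p2 ⇔ p2) ⇒ (p1 ⇒ p2)) ⇒ (p1 + ¬p1) = 1 ⇒ 1/5 = 1/5
No assignment yields a value below 1/5, so this is the minimum.

1/5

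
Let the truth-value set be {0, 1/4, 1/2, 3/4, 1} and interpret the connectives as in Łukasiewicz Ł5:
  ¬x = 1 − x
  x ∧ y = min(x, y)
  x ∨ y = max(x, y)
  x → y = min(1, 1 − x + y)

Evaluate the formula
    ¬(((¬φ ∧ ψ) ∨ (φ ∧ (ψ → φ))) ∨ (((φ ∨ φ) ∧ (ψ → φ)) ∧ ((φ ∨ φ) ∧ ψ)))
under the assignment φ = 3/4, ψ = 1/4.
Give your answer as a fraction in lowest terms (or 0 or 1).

1/4

¬φ = ¬3/4 = 1/4
¬φ ∧ ψ = 1/4 ∧ 1/4 = 1/4
ψ → φ = 1/4 → 3/4 = 1
φ ∧ (ψ → φ) = 3/4 ∧ 1 = 3/4
(¬φ ∧ ψ) ∨ (φ ∧ (ψ → φ)) = 1/4 ∨ 3/4 = 3/4
φ ∨ φ = 3/4 ∨ 3/4 = 3/4
ψ → φ = 1/4 → 3/4 = 1
(φ ∨ φ) ∧ (ψ → φ) = 3/4 ∧ 1 = 3/4
φ ∨ φ = 3/4 ∨ 3/4 = 3/4
(φ ∨ φ) ∧ ψ = 3/4 ∧ 1/4 = 1/4
((φ ∨ φ) ∧ (ψ → φ)) ∧ ((φ ∨ φ) ∧ ψ) = 3/4 ∧ 1/4 = 1/4
((¬φ ∧ ψ) ∨ (φ ∧ (ψ → φ))) ∨ (((φ ∨ φ) ∧ (ψ → φ)) ∧ ((φ ∨ φ) ∧ ψ)) = 3/4 ∨ 1/4 = 3/4
¬(((¬φ ∧ ψ) ∨ (φ ∧ (ψ → φ))) ∨ (((φ ∨ φ) ∧ (ψ → φ)) ∧ ((φ ∨ φ) ∧ ψ))) = ¬3/4 = 1/4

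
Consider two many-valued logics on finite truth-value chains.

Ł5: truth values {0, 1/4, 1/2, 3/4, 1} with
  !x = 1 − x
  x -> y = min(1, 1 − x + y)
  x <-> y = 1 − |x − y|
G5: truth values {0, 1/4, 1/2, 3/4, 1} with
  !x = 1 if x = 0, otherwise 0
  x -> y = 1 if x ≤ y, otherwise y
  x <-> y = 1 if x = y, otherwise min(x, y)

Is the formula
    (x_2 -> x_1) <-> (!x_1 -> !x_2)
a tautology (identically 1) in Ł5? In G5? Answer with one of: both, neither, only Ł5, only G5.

only Ł5

In Ł5: every assignment gives 1 — tautology.
In G5: at x_1 = 1/4, x_2 = 1/2 the value is 1/4 — not a tautology.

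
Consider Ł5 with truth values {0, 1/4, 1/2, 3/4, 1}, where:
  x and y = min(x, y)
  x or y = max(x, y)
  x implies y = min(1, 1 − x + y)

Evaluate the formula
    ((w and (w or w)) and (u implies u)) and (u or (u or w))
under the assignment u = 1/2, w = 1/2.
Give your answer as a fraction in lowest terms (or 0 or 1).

1/2

w or w = 1/2 or 1/2 = 1/2
w and (w or w) = 1/2 and 1/2 = 1/2
u implies u = 1/2 implies 1/2 = 1
(w and (w or w)) and (u implies u) = 1/2 and 1 = 1/2
u or w = 1/2 or 1/2 = 1/2
u or (u or w) = 1/2 or 1/2 = 1/2
((w and (w or w)) and (u implies u)) and (u or (u or w)) = 1/2 and 1/2 = 1/2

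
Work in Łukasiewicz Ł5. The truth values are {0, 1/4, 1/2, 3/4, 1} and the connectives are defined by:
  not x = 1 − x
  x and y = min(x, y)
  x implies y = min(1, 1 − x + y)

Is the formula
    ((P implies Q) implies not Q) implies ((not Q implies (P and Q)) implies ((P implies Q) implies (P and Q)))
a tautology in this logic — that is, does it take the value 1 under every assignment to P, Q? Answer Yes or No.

At P = 1/2, Q = 1/4, for instance:
P implies Q = 1/2 implies 1/4 = 3/4
not Q = not 1/4 = 3/4
(P implies Q) implies not Q = 3/4 implies 3/4 = 1
P and Q = 1/2 and 1/4 = 1/4
not Q implies (P and Q) = 3/4 implies 1/4 = 1/2
(P implies Q) implies (P and Q) = 3/4 implies 1/4 = 1/2
(not Q implies (P and Q)) implies ((P implies Q) implies (P and Q)) = 1/2 implies 1/2 = 1
((P implies Q) implies not Q) implies ((not Q implies (P and Q)) implies ((P implies Q) implies (P and Q))) = 1 implies 1 = 1
and checking the remaining 24 assignments likewise gives ≥ 1 in every case.

Yes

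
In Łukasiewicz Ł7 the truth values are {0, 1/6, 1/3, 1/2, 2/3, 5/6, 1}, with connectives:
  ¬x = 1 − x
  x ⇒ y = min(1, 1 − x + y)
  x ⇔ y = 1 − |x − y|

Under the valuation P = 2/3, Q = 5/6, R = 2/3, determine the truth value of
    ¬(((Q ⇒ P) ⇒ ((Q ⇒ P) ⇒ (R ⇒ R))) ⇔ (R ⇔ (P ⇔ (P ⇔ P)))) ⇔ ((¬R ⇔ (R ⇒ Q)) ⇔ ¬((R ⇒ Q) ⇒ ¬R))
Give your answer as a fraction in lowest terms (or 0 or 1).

1/3

Q ⇒ P = 5/6 ⇒ 2/3 = 5/6
Q ⇒ P = 5/6 ⇒ 2/3 = 5/6
R ⇒ R = 2/3 ⇒ 2/3 = 1
(Q ⇒ P) ⇒ (R ⇒ R) = 5/6 ⇒ 1 = 1
(Q ⇒ P) ⇒ ((Q ⇒ P) ⇒ (R ⇒ R)) = 5/6 ⇒ 1 = 1
P ⇔ P = 2/3 ⇔ 2/3 = 1
P ⇔ (P ⇔ P) = 2/3 ⇔ 1 = 2/3
R ⇔ (P ⇔ (P ⇔ P)) = 2/3 ⇔ 2/3 = 1
((Q ⇒ P) ⇒ ((Q ⇒ P) ⇒ (R ⇒ R))) ⇔ (R ⇔ (P ⇔ (P ⇔ P))) = 1 ⇔ 1 = 1
¬(((Q ⇒ P) ⇒ ((Q ⇒ P) ⇒ (R ⇒ R))) ⇔ (R ⇔ (P ⇔ (P ⇔ P)))) = ¬1 = 0
¬R = ¬2/3 = 1/3
R ⇒ Q = 2/3 ⇒ 5/6 = 1
¬R ⇔ (R ⇒ Q) = 1/3 ⇔ 1 = 1/3
R ⇒ Q = 2/3 ⇒ 5/6 = 1
¬R = ¬2/3 = 1/3
(R ⇒ Q) ⇒ ¬R = 1 ⇒ 1/3 = 1/3
¬((R ⇒ Q) ⇒ ¬R) = ¬1/3 = 2/3
(¬R ⇔ (R ⇒ Q)) ⇔ ¬((R ⇒ Q) ⇒ ¬R) = 1/3 ⇔ 2/3 = 2/3
¬(((Q ⇒ P) ⇒ ((Q ⇒ P) ⇒ (R ⇒ R))) ⇔ (R ⇔ (P ⇔ (P ⇔ P)))) ⇔ ((¬R ⇔ (R ⇒ Q)) ⇔ ¬((R ⇒ Q) ⇒ ¬R)) = 0 ⇔ 2/3 = 1/3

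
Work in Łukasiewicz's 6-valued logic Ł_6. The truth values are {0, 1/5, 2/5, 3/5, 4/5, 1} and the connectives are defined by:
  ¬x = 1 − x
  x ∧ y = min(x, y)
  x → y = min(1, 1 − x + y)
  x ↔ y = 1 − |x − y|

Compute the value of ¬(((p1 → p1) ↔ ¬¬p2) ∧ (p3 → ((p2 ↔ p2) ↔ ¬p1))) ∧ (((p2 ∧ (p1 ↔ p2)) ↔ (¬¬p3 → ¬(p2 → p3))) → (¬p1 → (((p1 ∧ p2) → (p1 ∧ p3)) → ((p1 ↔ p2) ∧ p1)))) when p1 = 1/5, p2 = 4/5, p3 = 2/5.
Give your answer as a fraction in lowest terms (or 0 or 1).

1/5

p1 → p1 = 1/5 → 1/5 = 1
¬p2 = ¬4/5 = 1/5
¬¬p2 = ¬1/5 = 4/5
(p1 → p1) ↔ ¬¬p2 = 1 ↔ 4/5 = 4/5
p2 ↔ p2 = 4/5 ↔ 4/5 = 1
¬p1 = ¬1/5 = 4/5
(p2 ↔ p2) ↔ ¬p1 = 1 ↔ 4/5 = 4/5
p3 → ((p2 ↔ p2) ↔ ¬p1) = 2/5 → 4/5 = 1
((p1 → p1) ↔ ¬¬p2) ∧ (p3 → ((p2 ↔ p2) ↔ ¬p1)) = 4/5 ∧ 1 = 4/5
¬(((p1 → p1) ↔ ¬¬p2) ∧ (p3 → ((p2 ↔ p2) ↔ ¬p1))) = ¬4/5 = 1/5
p1 ↔ p2 = 1/5 ↔ 4/5 = 2/5
p2 ∧ (p1 ↔ p2) = 4/5 ∧ 2/5 = 2/5
¬p3 = ¬2/5 = 3/5
¬¬p3 = ¬3/5 = 2/5
p2 → p3 = 4/5 → 2/5 = 3/5
¬(p2 → p3) = ¬3/5 = 2/5
¬¬p3 → ¬(p2 → p3) = 2/5 → 2/5 = 1
(p2 ∧ (p1 ↔ p2)) ↔ (¬¬p3 → ¬(p2 → p3)) = 2/5 ↔ 1 = 2/5
¬p1 = ¬1/5 = 4/5
p1 ∧ p2 = 1/5 ∧ 4/5 = 1/5
p1 ∧ p3 = 1/5 ∧ 2/5 = 1/5
(p1 ∧ p2) → (p1 ∧ p3) = 1/5 → 1/5 = 1
p1 ↔ p2 = 1/5 ↔ 4/5 = 2/5
(p1 ↔ p2) ∧ p1 = 2/5 ∧ 1/5 = 1/5
((p1 ∧ p2) → (p1 ∧ p3)) → ((p1 ↔ p2) ∧ p1) = 1 → 1/5 = 1/5
¬p1 → (((p1 ∧ p2) → (p1 ∧ p3)) → ((p1 ↔ p2) ∧ p1)) = 4/5 → 1/5 = 2/5
((p2 ∧ (p1 ↔ p2)) ↔ (¬¬p3 → ¬(p2 → p3))) → (¬p1 → (((p1 ∧ p2) → (p1 ∧ p3)) → ((p1 ↔ p2) ∧ p1))) = 2/5 → 2/5 = 1
¬(((p1 → p1) ↔ ¬¬p2) ∧ (p3 → ((p2 ↔ p2) ↔ ¬p1))) ∧ (((p2 ∧ (p1 ↔ p2)) ↔ (¬¬p3 → ¬(p2 → p3))) → (¬p1 → (((p1 ∧ p2) → (p1 ∧ p3)) → ((p1 ↔ p2) ∧ p1)))) = 1/5 ∧ 1 = 1/5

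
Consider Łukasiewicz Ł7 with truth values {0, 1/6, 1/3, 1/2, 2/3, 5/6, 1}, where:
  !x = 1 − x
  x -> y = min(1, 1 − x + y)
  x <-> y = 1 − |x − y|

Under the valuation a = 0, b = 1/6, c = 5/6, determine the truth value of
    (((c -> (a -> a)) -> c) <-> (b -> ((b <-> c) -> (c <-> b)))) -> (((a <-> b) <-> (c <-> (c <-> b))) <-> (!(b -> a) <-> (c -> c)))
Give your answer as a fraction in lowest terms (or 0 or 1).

2/3

a -> a = 0 -> 0 = 1
c -> (a -> a) = 5/6 -> 1 = 1
(c -> (a -> a)) -> c = 1 -> 5/6 = 5/6
b <-> c = 1/6 <-> 5/6 = 1/3
c <-> b = 5/6 <-> 1/6 = 1/3
(b <-> c) -> (c <-> b) = 1/3 -> 1/3 = 1
b -> ((b <-> c) -> (c <-> b)) = 1/6 -> 1 = 1
((c -> (a -> a)) -> c) <-> (b -> ((b <-> c) -> (c <-> b))) = 5/6 <-> 1 = 5/6
a <-> b = 0 <-> 1/6 = 5/6
c <-> b = 5/6 <-> 1/6 = 1/3
c <-> (c <-> b) = 5/6 <-> 1/3 = 1/2
(a <-> b) <-> (c <-> (c <-> b)) = 5/6 <-> 1/2 = 2/3
b -> a = 1/6 -> 0 = 5/6
!(b -> a) = !5/6 = 1/6
c -> c = 5/6 -> 5/6 = 1
!(b -> a) <-> (c -> c) = 1/6 <-> 1 = 1/6
((a <-> b) <-> (c <-> (c <-> b))) <-> (!(b -> a) <-> (c -> c)) = 2/3 <-> 1/6 = 1/2
(((c -> (a -> a)) -> c) <-> (b -> ((b <-> c) -> (c <-> b)))) -> (((a <-> b) <-> (c <-> (c <-> b))) <-> (!(b -> a) <-> (c -> c))) = 5/6 -> 1/2 = 2/3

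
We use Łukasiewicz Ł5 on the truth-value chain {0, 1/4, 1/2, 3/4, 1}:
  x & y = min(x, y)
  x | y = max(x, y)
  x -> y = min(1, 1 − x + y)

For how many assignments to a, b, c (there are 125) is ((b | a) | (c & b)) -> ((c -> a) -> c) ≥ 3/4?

82

value 1: 62 assignments (counts)
value 3/4: 20 assignments (counts)
value 1/2: 19 assignments
value 1/4: 15 assignments
value 0: 9 assignments
So 82 of the 125 assignments meet the threshold.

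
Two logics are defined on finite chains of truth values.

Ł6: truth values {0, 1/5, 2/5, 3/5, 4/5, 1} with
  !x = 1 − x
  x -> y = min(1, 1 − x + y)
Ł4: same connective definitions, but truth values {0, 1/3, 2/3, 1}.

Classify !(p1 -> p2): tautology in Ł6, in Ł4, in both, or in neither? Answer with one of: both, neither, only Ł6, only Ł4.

neither

In Ł6: at p1 = 0, p2 = 0 the value is 0 — not a tautology.
In Ł4: at p1 = 0, p2 = 0 the value is 0 — not a tautology.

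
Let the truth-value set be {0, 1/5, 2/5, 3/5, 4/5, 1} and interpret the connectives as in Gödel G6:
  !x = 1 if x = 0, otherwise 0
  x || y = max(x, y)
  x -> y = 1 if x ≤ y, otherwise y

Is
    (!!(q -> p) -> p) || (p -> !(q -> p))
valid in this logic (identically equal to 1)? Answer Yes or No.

Counterexample: take p = 1/5, q = 0.
q -> p = 0 -> 1/5 = 1
!(q -> p) = !1 = 0
!!(q -> p) = !0 = 1
!!(q -> p) -> p = 1 -> 1/5 = 1/5
q -> p = 0 -> 1/5 = 1
!(q -> p) = !1 = 0
p -> !(q -> p) = 1/5 -> 0 = 0
(!!(q -> p) -> p) || (p -> !(q -> p)) = 1/5 || 0 = 1/5
This gives 1/5 ≠ 1.

No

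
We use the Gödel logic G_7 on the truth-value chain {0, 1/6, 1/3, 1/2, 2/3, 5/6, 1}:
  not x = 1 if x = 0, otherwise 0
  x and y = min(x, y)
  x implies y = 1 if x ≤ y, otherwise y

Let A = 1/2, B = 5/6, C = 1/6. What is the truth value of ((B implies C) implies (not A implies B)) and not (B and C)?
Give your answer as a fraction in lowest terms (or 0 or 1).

B implies C = 5/6 implies 1/6 = 1/6
not A = not 1/2 = 0
not A implies B = 0 implies 5/6 = 1
(B implies C) implies (not A implies B) = 1/6 implies 1 = 1
B and C = 5/6 and 1/6 = 1/6
not (B and C) = not 1/6 = 0
((B implies C) implies (not A implies B)) and not (B and C) = 1 and 0 = 0

0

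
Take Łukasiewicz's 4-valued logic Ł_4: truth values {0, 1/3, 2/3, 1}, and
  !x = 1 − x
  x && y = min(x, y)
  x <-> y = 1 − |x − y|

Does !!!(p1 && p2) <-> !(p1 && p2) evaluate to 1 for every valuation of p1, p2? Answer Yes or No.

p1 = 0, p2 = 0 ↦ 1
p1 = 0, p2 = 1/3 ↦ 1
p1 = 0, p2 = 2/3 ↦ 1
p1 = 0, p2 = 1 ↦ 1
p1 = 1/3, p2 = 0 ↦ 1
p1 = 1/3, p2 = 1/3 ↦ 1
p1 = 1/3, p2 = 2/3 ↦ 1
p1 = 1/3, p2 = 1 ↦ 1
p1 = 2/3, p2 = 0 ↦ 1
p1 = 2/3, p2 = 1/3 ↦ 1
p1 = 2/3, p2 = 2/3 ↦ 1
p1 = 2/3, p2 = 1 ↦ 1
p1 = 1, p2 = 0 ↦ 1
p1 = 1, p2 = 1/3 ↦ 1
p1 = 1, p2 = 2/3 ↦ 1
p1 = 1, p2 = 1 ↦ 1
Every assignment gives a value ≥ 1.

Yes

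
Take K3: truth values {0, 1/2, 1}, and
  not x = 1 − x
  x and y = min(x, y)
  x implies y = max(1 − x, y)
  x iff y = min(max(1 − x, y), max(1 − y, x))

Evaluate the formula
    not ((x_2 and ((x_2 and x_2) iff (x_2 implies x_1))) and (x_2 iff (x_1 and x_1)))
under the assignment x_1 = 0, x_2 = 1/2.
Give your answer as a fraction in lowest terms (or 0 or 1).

1/2

x_2 and x_2 = 1/2 and 1/2 = 1/2
x_2 implies x_1 = 1/2 implies 0 = 1/2
(x_2 and x_2) iff (x_2 implies x_1) = 1/2 iff 1/2 = 1/2
x_2 and ((x_2 and x_2) iff (x_2 implies x_1)) = 1/2 and 1/2 = 1/2
x_1 and x_1 = 0 and 0 = 0
x_2 iff (x_1 and x_1) = 1/2 iff 0 = 1/2
(x_2 and ((x_2 and x_2) iff (x_2 implies x_1))) and (x_2 iff (x_1 and x_1)) = 1/2 and 1/2 = 1/2
not ((x_2 and ((x_2 and x_2) iff (x_2 implies x_1))) and (x_2 iff (x_1 and x_1))) = not 1/2 = 1/2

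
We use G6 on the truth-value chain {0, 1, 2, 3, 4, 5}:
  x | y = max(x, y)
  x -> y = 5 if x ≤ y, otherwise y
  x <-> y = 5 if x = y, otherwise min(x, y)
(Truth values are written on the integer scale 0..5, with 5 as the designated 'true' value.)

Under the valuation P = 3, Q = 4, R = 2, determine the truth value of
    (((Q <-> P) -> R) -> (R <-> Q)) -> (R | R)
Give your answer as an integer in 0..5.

2

Q <-> P = 4 <-> 3 = 3
(Q <-> P) -> R = 3 -> 2 = 2
R <-> Q = 2 <-> 4 = 2
((Q <-> P) -> R) -> (R <-> Q) = 2 -> 2 = 5
R | R = 2 | 2 = 2
(((Q <-> P) -> R) -> (R <-> Q)) -> (R | R) = 5 -> 2 = 2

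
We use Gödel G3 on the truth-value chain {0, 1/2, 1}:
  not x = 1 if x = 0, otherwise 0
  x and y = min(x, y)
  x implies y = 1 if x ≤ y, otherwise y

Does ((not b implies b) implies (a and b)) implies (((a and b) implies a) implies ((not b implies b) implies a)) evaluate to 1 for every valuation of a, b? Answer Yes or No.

a = 0, b = 0 ↦ 1
a = 0, b = 1/2 ↦ 1
a = 0, b = 1 ↦ 1
a = 1/2, b = 0 ↦ 1
a = 1/2, b = 1/2 ↦ 1
a = 1/2, b = 1 ↦ 1
a = 1, b = 0 ↦ 1
a = 1, b = 1/2 ↦ 1
a = 1, b = 1 ↦ 1
Every assignment gives a value ≥ 1.

Yes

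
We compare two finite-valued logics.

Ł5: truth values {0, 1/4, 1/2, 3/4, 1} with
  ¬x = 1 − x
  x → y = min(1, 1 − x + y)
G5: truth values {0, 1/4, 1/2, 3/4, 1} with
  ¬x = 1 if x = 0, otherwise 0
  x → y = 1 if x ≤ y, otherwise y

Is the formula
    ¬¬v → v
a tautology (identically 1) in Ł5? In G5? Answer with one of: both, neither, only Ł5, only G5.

In Ł5: every assignment gives 1 — tautology.
In G5: at v = 1/4 the value is 1/4 — not a tautology.

only Ł5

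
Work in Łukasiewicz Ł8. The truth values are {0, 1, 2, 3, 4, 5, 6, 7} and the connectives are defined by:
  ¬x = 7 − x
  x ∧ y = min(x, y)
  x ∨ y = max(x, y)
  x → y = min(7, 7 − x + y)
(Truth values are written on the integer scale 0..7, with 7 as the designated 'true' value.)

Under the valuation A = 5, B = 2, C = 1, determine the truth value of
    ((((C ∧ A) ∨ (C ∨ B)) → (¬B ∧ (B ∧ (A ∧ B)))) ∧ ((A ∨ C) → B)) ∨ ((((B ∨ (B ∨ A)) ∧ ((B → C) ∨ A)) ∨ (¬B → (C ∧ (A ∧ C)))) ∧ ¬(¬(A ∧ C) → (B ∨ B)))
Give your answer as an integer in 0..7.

4

C ∧ A = 1 ∧ 5 = 1
C ∨ B = 1 ∨ 2 = 2
(C ∧ A) ∨ (C ∨ B) = 1 ∨ 2 = 2
¬B = ¬2 = 5
A ∧ B = 5 ∧ 2 = 2
B ∧ (A ∧ B) = 2 ∧ 2 = 2
¬B ∧ (B ∧ (A ∧ B)) = 5 ∧ 2 = 2
((C ∧ A) ∨ (C ∨ B)) → (¬B ∧ (B ∧ (A ∧ B))) = 2 → 2 = 7
A ∨ C = 5 ∨ 1 = 5
(A ∨ C) → B = 5 → 2 = 4
(((C ∧ A) ∨ (C ∨ B)) → (¬B ∧ (B ∧ (A ∧ B)))) ∧ ((A ∨ C) → B) = 7 ∧ 4 = 4
B ∨ A = 2 ∨ 5 = 5
B ∨ (B ∨ A) = 2 ∨ 5 = 5
B → C = 2 → 1 = 6
(B → C) ∨ A = 6 ∨ 5 = 6
(B ∨ (B ∨ A)) ∧ ((B → C) ∨ A) = 5 ∧ 6 = 5
¬B = ¬2 = 5
A ∧ C = 5 ∧ 1 = 1
C ∧ (A ∧ C) = 1 ∧ 1 = 1
¬B → (C ∧ (A ∧ C)) = 5 → 1 = 3
((B ∨ (B ∨ A)) ∧ ((B → C) ∨ A)) ∨ (¬B → (C ∧ (A ∧ C))) = 5 ∨ 3 = 5
A ∧ C = 5 ∧ 1 = 1
¬(A ∧ C) = ¬1 = 6
B ∨ B = 2 ∨ 2 = 2
¬(A ∧ C) → (B ∨ B) = 6 → 2 = 3
¬(¬(A ∧ C) → (B ∨ B)) = ¬3 = 4
(((B ∨ (B ∨ A)) ∧ ((B → C) ∨ A)) ∨ (¬B → (C ∧ (A ∧ C)))) ∧ ¬(¬(A ∧ C) → (B ∨ B)) = 5 ∧ 4 = 4
((((C ∧ A) ∨ (C ∨ B)) → (¬B ∧ (B ∧ (A ∧ B)))) ∧ ((A ∨ C) → B)) ∨ ((((B ∨ (B ∨ A)) ∧ ((B → C) ∨ A)) ∨ (¬B → (C ∧ (A ∧ C)))) ∧ ¬(¬(A ∧ C) → (B ∨ B))) = 4 ∨ 4 = 4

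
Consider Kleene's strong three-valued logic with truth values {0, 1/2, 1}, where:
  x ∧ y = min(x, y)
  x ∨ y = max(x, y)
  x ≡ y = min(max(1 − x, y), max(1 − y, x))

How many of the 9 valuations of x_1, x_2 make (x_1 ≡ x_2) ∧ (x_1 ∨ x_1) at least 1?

x_1 = 0, x_2 = 0 ↦ 0  <
x_1 = 0, x_2 = 1/2 ↦ 0  <
x_1 = 0, x_2 = 1 ↦ 0  <
x_1 = 1/2, x_2 = 0 ↦ 1/2  <
x_1 = 1/2, x_2 = 1/2 ↦ 1/2  <
x_1 = 1/2, x_2 = 1 ↦ 1/2  <
x_1 = 1, x_2 = 0 ↦ 0  <
x_1 = 1, x_2 = 1/2 ↦ 1/2  <
x_1 = 1, x_2 = 1 ↦ 1  ≥
So 1 of the 9 assignments meets the threshold.

1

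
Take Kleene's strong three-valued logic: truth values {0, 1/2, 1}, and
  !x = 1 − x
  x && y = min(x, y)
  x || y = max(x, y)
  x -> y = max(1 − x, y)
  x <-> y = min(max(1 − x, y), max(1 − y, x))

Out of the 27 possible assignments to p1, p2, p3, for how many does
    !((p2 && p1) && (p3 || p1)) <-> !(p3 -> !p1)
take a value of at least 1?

2

value 1: 2 assignments (counts)
value 1/2: 13 assignments
value 0: 12 assignments
So 2 of the 27 assignments meet the threshold.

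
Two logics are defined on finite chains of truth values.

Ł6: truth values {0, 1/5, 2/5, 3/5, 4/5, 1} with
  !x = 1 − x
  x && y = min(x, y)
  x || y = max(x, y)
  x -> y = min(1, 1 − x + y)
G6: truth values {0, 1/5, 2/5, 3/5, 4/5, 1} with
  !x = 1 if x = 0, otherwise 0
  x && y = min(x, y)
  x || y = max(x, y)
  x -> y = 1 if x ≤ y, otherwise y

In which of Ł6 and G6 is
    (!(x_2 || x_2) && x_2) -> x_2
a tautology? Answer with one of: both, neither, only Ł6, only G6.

both

In Ł6: every assignment gives 1 — tautology.
In G6: every assignment gives 1 — tautology.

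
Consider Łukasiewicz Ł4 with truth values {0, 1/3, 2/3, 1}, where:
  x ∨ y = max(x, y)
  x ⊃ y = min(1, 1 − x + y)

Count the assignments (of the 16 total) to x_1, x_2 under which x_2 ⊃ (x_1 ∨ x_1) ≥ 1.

x_1 = 0, x_2 = 0 ↦ 1  ≥
x_1 = 0, x_2 = 1/3 ↦ 2/3  <
x_1 = 0, x_2 = 2/3 ↦ 1/3  <
x_1 = 0, x_2 = 1 ↦ 0  <
x_1 = 1/3, x_2 = 0 ↦ 1  ≥
x_1 = 1/3, x_2 = 1/3 ↦ 1  ≥
x_1 = 1/3, x_2 = 2/3 ↦ 2/3  <
x_1 = 1/3, x_2 = 1 ↦ 1/3  <
x_1 = 2/3, x_2 = 0 ↦ 1  ≥
x_1 = 2/3, x_2 = 1/3 ↦ 1  ≥
x_1 = 2/3, x_2 = 2/3 ↦ 1  ≥
x_1 = 2/3, x_2 = 1 ↦ 2/3  <
x_1 = 1, x_2 = 0 ↦ 1  ≥
x_1 = 1, x_2 = 1/3 ↦ 1  ≥
x_1 = 1, x_2 = 2/3 ↦ 1  ≥
x_1 = 1, x_2 = 1 ↦ 1  ≥
So 10 of the 16 assignments meet the threshold.

10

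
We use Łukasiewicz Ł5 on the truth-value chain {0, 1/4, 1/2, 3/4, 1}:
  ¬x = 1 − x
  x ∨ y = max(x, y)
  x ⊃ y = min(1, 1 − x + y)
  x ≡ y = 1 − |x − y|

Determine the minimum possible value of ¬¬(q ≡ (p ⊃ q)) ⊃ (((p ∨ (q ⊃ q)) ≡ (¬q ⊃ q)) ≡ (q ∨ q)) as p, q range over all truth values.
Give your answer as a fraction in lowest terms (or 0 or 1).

1/2

Take p = 1, q = 1/2:
p ⊃ q = 1 ⊃ 1/2 = 1/2
q ≡ (p ⊃ q) = 1/2 ≡ 1/2 = 1
¬(q ≡ (p ⊃ q)) = ¬1 = 0
¬¬(q ≡ (p ⊃ q)) = ¬0 = 1
q ⊃ q = 1/2 ⊃ 1/2 = 1
p ∨ (q ⊃ q) = 1 ∨ 1 = 1
¬q = ¬1/2 = 1/2
¬q ⊃ q = 1/2 ⊃ 1/2 = 1
(p ∨ (q ⊃ q)) ≡ (¬q ⊃ q) = 1 ≡ 1 = 1
q ∨ q = 1/2 ∨ 1/2 = 1/2
((p ∨ (q ⊃ q)) ≡ (¬q ⊃ q)) ≡ (q ∨ q) = 1 ≡ 1/2 = 1/2
¬¬(q ≡ (p ⊃ q)) ⊃ (((p ∨ (q ⊃ q)) ≡ (¬q ⊃ q)) ≡ (q ∨ q)) = 1 ⊃ 1/2 = 1/2
No assignment yields a value below 1/2, so this is the minimum.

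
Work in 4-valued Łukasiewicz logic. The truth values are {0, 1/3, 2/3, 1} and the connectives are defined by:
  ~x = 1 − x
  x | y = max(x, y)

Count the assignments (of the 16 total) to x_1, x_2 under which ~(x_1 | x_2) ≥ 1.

1

x_1 = 0, x_2 = 0 ↦ 1  ≥
x_1 = 0, x_2 = 1/3 ↦ 2/3  <
x_1 = 0, x_2 = 2/3 ↦ 1/3  <
x_1 = 0, x_2 = 1 ↦ 0  <
x_1 = 1/3, x_2 = 0 ↦ 2/3  <
x_1 = 1/3, x_2 = 1/3 ↦ 2/3  <
x_1 = 1/3, x_2 = 2/3 ↦ 1/3  <
x_1 = 1/3, x_2 = 1 ↦ 0  <
x_1 = 2/3, x_2 = 0 ↦ 1/3  <
x_1 = 2/3, x_2 = 1/3 ↦ 1/3  <
x_1 = 2/3, x_2 = 2/3 ↦ 1/3  <
x_1 = 2/3, x_2 = 1 ↦ 0  <
x_1 = 1, x_2 = 0 ↦ 0  <
x_1 = 1, x_2 = 1/3 ↦ 0  <
x_1 = 1, x_2 = 2/3 ↦ 0  <
x_1 = 1, x_2 = 1 ↦ 0  <
So 1 of the 16 assignments meets the threshold.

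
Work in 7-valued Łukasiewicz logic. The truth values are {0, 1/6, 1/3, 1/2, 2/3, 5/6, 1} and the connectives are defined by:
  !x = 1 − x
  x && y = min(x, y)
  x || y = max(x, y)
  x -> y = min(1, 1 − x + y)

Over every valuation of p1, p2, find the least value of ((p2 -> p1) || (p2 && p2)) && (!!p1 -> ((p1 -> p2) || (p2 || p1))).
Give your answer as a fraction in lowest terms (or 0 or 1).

1/2

Take p1 = 0, p2 = 1/2:
p2 -> p1 = 1/2 -> 0 = 1/2
p2 && p2 = 1/2 && 1/2 = 1/2
(p2 -> p1) || (p2 && p2) = 1/2 || 1/2 = 1/2
!p1 = !0 = 1
!!p1 = !1 = 0
p1 -> p2 = 0 -> 1/2 = 1
p2 || p1 = 1/2 || 0 = 1/2
(p1 -> p2) || (p2 || p1) = 1 || 1/2 = 1
!!p1 -> ((p1 -> p2) || (p2 || p1)) = 0 -> 1 = 1
((p2 -> p1) || (p2 && p2)) && (!!p1 -> ((p1 -> p2) || (p2 || p1))) = 1/2 && 1 = 1/2
No assignment yields a value below 1/2, so this is the minimum.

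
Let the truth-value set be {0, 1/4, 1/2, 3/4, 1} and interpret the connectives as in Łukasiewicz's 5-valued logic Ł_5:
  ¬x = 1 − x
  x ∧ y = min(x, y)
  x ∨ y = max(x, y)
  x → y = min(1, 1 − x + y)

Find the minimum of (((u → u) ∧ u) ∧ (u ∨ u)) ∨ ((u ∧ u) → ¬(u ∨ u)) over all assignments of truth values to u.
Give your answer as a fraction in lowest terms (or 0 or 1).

Take u = 3/4:
u → u = 3/4 → 3/4 = 1
(u → u) ∧ u = 1 ∧ 3/4 = 3/4
u ∨ u = 3/4 ∨ 3/4 = 3/4
((u → u) ∧ u) ∧ (u ∨ u) = 3/4 ∧ 3/4 = 3/4
u ∧ u = 3/4 ∧ 3/4 = 3/4
u ∨ u = 3/4 ∨ 3/4 = 3/4
¬(u ∨ u) = ¬3/4 = 1/4
(u ∧ u) → ¬(u ∨ u) = 3/4 → 1/4 = 1/2
(((u → u) ∧ u) ∧ (u ∨ u)) ∨ ((u ∧ u) → ¬(u ∨ u)) = 3/4 ∨ 1/2 = 3/4
No assignment yields a value below 3/4, so this is the minimum.

3/4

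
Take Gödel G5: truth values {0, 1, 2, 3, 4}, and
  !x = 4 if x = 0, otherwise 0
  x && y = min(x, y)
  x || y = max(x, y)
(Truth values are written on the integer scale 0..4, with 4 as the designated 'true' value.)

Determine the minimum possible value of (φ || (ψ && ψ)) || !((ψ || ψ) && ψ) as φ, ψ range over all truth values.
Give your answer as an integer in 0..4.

1

Take φ = 0, ψ = 1:
ψ && ψ = 1 && 1 = 1
φ || (ψ && ψ) = 0 || 1 = 1
ψ || ψ = 1 || 1 = 1
(ψ || ψ) && ψ = 1 && 1 = 1
!((ψ || ψ) && ψ) = !1 = 0
(φ || (ψ && ψ)) || !((ψ || ψ) && ψ) = 1 || 0 = 1
No assignment yields a value below 1, so this is the minimum.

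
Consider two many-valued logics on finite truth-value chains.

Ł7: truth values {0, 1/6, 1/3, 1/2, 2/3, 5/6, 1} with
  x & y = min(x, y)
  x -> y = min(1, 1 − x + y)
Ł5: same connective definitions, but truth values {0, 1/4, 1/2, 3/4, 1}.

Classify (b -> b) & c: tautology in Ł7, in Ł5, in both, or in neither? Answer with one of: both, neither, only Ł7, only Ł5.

In Ł7: at b = 0, c = 0 the value is 0 — not a tautology.
In Ł5: at b = 0, c = 0 the value is 0 — not a tautology.

neither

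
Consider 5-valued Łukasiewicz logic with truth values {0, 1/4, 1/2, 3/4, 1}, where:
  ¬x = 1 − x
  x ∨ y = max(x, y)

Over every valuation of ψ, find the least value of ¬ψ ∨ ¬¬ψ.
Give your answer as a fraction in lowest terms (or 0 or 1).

1/2

Take ψ = 1/2:
¬ψ = ¬1/2 = 1/2
¬ψ = ¬1/2 = 1/2
¬¬ψ = ¬1/2 = 1/2
¬ψ ∨ ¬¬ψ = 1/2 ∨ 1/2 = 1/2
No assignment yields a value below 1/2, so this is the minimum.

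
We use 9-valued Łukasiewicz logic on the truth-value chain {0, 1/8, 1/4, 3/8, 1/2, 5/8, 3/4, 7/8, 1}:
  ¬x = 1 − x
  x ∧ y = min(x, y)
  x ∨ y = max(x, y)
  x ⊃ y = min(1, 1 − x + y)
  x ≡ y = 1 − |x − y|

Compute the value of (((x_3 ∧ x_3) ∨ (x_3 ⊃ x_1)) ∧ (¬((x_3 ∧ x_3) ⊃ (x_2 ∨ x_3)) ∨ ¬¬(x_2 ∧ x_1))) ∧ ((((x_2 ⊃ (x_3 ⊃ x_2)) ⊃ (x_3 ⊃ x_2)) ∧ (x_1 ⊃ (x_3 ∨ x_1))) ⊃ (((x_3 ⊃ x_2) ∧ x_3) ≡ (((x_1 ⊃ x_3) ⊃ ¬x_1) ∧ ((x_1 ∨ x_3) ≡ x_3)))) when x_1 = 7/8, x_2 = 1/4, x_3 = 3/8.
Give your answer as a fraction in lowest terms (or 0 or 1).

1/4

x_3 ∧ x_3 = 3/8 ∧ 3/8 = 3/8
x_3 ⊃ x_1 = 3/8 ⊃ 7/8 = 1
(x_3 ∧ x_3) ∨ (x_3 ⊃ x_1) = 3/8 ∨ 1 = 1
x_3 ∧ x_3 = 3/8 ∧ 3/8 = 3/8
x_2 ∨ x_3 = 1/4 ∨ 3/8 = 3/8
(x_3 ∧ x_3) ⊃ (x_2 ∨ x_3) = 3/8 ⊃ 3/8 = 1
¬((x_3 ∧ x_3) ⊃ (x_2 ∨ x_3)) = ¬1 = 0
x_2 ∧ x_1 = 1/4 ∧ 7/8 = 1/4
¬(x_2 ∧ x_1) = ¬1/4 = 3/4
¬¬(x_2 ∧ x_1) = ¬3/4 = 1/4
¬((x_3 ∧ x_3) ⊃ (x_2 ∨ x_3)) ∨ ¬¬(x_2 ∧ x_1) = 0 ∨ 1/4 = 1/4
((x_3 ∧ x_3) ∨ (x_3 ⊃ x_1)) ∧ (¬((x_3 ∧ x_3) ⊃ (x_2 ∨ x_3)) ∨ ¬¬(x_2 ∧ x_1)) = 1 ∧ 1/4 = 1/4
x_3 ⊃ x_2 = 3/8 ⊃ 1/4 = 7/8
x_2 ⊃ (x_3 ⊃ x_2) = 1/4 ⊃ 7/8 = 1
x_3 ⊃ x_2 = 3/8 ⊃ 1/4 = 7/8
(x_2 ⊃ (x_3 ⊃ x_2)) ⊃ (x_3 ⊃ x_2) = 1 ⊃ 7/8 = 7/8
x_3 ∨ x_1 = 3/8 ∨ 7/8 = 7/8
x_1 ⊃ (x_3 ∨ x_1) = 7/8 ⊃ 7/8 = 1
((x_2 ⊃ (x_3 ⊃ x_2)) ⊃ (x_3 ⊃ x_2)) ∧ (x_1 ⊃ (x_3 ∨ x_1)) = 7/8 ∧ 1 = 7/8
x_3 ⊃ x_2 = 3/8 ⊃ 1/4 = 7/8
(x_3 ⊃ x_2) ∧ x_3 = 7/8 ∧ 3/8 = 3/8
x_1 ⊃ x_3 = 7/8 ⊃ 3/8 = 1/2
¬x_1 = ¬7/8 = 1/8
(x_1 ⊃ x_3) ⊃ ¬x_1 = 1/2 ⊃ 1/8 = 5/8
x_1 ∨ x_3 = 7/8 ∨ 3/8 = 7/8
(x_1 ∨ x_3) ≡ x_3 = 7/8 ≡ 3/8 = 1/2
((x_1 ⊃ x_3) ⊃ ¬x_1) ∧ ((x_1 ∨ x_3) ≡ x_3) = 5/8 ∧ 1/2 = 1/2
((x_3 ⊃ x_2) ∧ x_3) ≡ (((x_1 ⊃ x_3) ⊃ ¬x_1) ∧ ((x_1 ∨ x_3) ≡ x_3)) = 3/8 ≡ 1/2 = 7/8
(((x_2 ⊃ (x_3 ⊃ x_2)) ⊃ (x_3 ⊃ x_2)) ∧ (x_1 ⊃ (x_3 ∨ x_1))) ⊃ (((x_3 ⊃ x_2) ∧ x_3) ≡ (((x_1 ⊃ x_3) ⊃ ¬x_1) ∧ ((x_1 ∨ x_3) ≡ x_3))) = 7/8 ⊃ 7/8 = 1
(((x_3 ∧ x_3) ∨ (x_3 ⊃ x_1)) ∧ (¬((x_3 ∧ x_3) ⊃ (x_2 ∨ x_3)) ∨ ¬¬(x_2 ∧ x_1))) ∧ ((((x_2 ⊃ (x_3 ⊃ x_2)) ⊃ (x_3 ⊃ x_2)) ∧ (x_1 ⊃ (x_3 ∨ x_1))) ⊃ (((x_3 ⊃ x_2) ∧ x_3) ≡ (((x_1 ⊃ x_3) ⊃ ¬x_1) ∧ ((x_1 ∨ x_3) ≡ x_3)))) = 1/4 ∧ 1 = 1/4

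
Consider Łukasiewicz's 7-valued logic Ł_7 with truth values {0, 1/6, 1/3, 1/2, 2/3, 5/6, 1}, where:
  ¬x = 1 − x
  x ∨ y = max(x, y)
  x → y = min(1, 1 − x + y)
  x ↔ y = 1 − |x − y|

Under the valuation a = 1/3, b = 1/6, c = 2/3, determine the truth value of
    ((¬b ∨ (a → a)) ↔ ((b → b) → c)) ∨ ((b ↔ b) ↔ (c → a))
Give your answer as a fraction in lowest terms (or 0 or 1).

2/3

¬b = ¬1/6 = 5/6
a → a = 1/3 → 1/3 = 1
¬b ∨ (a → a) = 5/6 ∨ 1 = 1
b → b = 1/6 → 1/6 = 1
(b → b) → c = 1 → 2/3 = 2/3
(¬b ∨ (a → a)) ↔ ((b → b) → c) = 1 ↔ 2/3 = 2/3
b ↔ b = 1/6 ↔ 1/6 = 1
c → a = 2/3 → 1/3 = 2/3
(b ↔ b) ↔ (c → a) = 1 ↔ 2/3 = 2/3
((¬b ∨ (a → a)) ↔ ((b → b) → c)) ∨ ((b ↔ b) ↔ (c → a)) = 2/3 ∨ 2/3 = 2/3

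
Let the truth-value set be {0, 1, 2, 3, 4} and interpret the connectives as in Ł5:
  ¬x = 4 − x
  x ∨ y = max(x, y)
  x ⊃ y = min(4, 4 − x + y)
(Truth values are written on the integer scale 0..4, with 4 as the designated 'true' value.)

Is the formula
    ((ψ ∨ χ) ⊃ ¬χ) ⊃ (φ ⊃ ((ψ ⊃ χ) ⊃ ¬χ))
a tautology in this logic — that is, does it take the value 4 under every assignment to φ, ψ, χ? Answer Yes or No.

No

Counterexample: take φ = 3, ψ = 0, χ = 2.
ψ ∨ χ = 0 ∨ 2 = 2
¬χ = ¬2 = 2
(ψ ∨ χ) ⊃ ¬χ = 2 ⊃ 2 = 4
ψ ⊃ χ = 0 ⊃ 2 = 4
¬χ = ¬2 = 2
(ψ ⊃ χ) ⊃ ¬χ = 4 ⊃ 2 = 2
φ ⊃ ((ψ ⊃ χ) ⊃ ¬χ) = 3 ⊃ 2 = 3
((ψ ∨ χ) ⊃ ¬χ) ⊃ (φ ⊃ ((ψ ⊃ χ) ⊃ ¬χ)) = 4 ⊃ 3 = 3
This gives 3 ≠ 4.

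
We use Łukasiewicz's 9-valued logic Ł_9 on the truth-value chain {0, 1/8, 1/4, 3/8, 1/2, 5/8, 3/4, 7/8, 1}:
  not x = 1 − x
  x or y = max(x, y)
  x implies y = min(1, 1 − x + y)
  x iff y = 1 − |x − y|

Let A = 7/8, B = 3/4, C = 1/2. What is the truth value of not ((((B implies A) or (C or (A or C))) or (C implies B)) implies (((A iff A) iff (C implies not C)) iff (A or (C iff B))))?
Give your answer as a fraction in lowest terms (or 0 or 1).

B implies A = 3/4 implies 7/8 = 1
A or C = 7/8 or 1/2 = 7/8
C or (A or C) = 1/2 or 7/8 = 7/8
(B implies A) or (C or (A or C)) = 1 or 7/8 = 1
C implies B = 1/2 implies 3/4 = 1
((B implies A) or (C or (A or C))) or (C implies B) = 1 or 1 = 1
A iff A = 7/8 iff 7/8 = 1
not C = not 1/2 = 1/2
C implies not C = 1/2 implies 1/2 = 1
(A iff A) iff (C implies not C) = 1 iff 1 = 1
C iff B = 1/2 iff 3/4 = 3/4
A or (C iff B) = 7/8 or 3/4 = 7/8
((A iff A) iff (C implies not C)) iff (A or (C iff B)) = 1 iff 7/8 = 7/8
(((B implies A) or (C or (A or C))) or (C implies B)) implies (((A iff A) iff (C implies not C)) iff (A or (C iff B))) = 1 implies 7/8 = 7/8
not ((((B implies A) or (C or (A or C))) or (C implies B)) implies (((A iff A) iff (C implies not C)) iff (A or (C iff B)))) = not 7/8 = 1/8

1/8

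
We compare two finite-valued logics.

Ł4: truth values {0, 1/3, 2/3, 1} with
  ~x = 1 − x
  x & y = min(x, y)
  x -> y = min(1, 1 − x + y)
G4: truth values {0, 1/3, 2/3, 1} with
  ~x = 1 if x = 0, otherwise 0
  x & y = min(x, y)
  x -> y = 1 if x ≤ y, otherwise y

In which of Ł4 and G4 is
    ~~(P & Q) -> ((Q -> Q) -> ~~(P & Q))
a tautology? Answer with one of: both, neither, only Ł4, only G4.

In Ł4: every assignment gives 1 — tautology.
In G4: every assignment gives 1 — tautology.

both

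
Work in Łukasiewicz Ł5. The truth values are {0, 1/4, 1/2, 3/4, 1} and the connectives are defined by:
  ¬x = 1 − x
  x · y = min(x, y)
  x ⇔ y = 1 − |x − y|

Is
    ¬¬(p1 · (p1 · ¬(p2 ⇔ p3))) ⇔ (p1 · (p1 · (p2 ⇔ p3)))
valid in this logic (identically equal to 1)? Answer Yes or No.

Counterexample: take p1 = 1/4, p2 = 0, p3 = 0.
p2 ⇔ p3 = 0 ⇔ 0 = 1
¬(p2 ⇔ p3) = ¬1 = 0
p1 · ¬(p2 ⇔ p3) = 1/4 · 0 = 0
p1 · (p1 · ¬(p2 ⇔ p3)) = 1/4 · 0 = 0
¬(p1 · (p1 · ¬(p2 ⇔ p3))) = ¬0 = 1
¬¬(p1 · (p1 · ¬(p2 ⇔ p3))) = ¬1 = 0
p2 ⇔ p3 = 0 ⇔ 0 = 1
p1 · (p2 ⇔ p3) = 1/4 · 1 = 1/4
p1 · (p1 · (p2 ⇔ p3)) = 1/4 · 1/4 = 1/4
¬¬(p1 · (p1 · ¬(p2 ⇔ p3))) ⇔ (p1 · (p1 · (p2 ⇔ p3))) = 0 ⇔ 1/4 = 3/4
This gives 3/4 ≠ 1.

No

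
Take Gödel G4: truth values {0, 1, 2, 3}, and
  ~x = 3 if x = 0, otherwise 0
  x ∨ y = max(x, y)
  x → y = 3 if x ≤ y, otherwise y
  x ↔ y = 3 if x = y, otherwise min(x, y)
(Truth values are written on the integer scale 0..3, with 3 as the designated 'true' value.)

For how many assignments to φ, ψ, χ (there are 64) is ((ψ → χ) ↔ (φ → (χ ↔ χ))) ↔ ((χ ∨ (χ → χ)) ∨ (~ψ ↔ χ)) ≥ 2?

value 3: 40 assignments (counts)
value 2: 4 assignments (counts)
value 1: 8 assignments
value 0: 12 assignments
So 44 of the 64 assignments meet the threshold.

44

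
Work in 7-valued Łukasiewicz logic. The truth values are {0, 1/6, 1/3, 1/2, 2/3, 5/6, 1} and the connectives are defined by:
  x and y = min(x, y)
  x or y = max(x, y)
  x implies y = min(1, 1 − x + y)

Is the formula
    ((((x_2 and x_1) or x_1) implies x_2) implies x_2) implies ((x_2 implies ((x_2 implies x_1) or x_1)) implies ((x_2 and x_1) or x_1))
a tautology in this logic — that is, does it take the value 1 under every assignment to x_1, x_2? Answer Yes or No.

Counterexample: take x_1 = 0, x_2 = 1/6.
x_2 and x_1 = 1/6 and 0 = 0
(x_2 and x_1) or x_1 = 0 or 0 = 0
((x_2 and x_1) or x_1) implies x_2 = 0 implies 1/6 = 1
(((x_2 and x_1) or x_1) implies x_2) implies x_2 = 1 implies 1/6 = 1/6
x_2 implies x_1 = 1/6 implies 0 = 5/6
(x_2 implies x_1) or x_1 = 5/6 or 0 = 5/6
x_2 implies ((x_2 implies x_1) or x_1) = 1/6 implies 5/6 = 1
x_2 and x_1 = 1/6 and 0 = 0
(x_2 and x_1) or x_1 = 0 or 0 = 0
(x_2 implies ((x_2 implies x_1) or x_1)) implies ((x_2 and x_1) or x_1) = 1 implies 0 = 0
((((x_2 and x_1) or x_1) implies x_2) implies x_2) implies ((x_2 implies ((x_2 implies x_1) or x_1)) implies ((x_2 and x_1) or x_1)) = 1/6 implies 0 = 5/6
This gives 5/6 ≠ 1.

No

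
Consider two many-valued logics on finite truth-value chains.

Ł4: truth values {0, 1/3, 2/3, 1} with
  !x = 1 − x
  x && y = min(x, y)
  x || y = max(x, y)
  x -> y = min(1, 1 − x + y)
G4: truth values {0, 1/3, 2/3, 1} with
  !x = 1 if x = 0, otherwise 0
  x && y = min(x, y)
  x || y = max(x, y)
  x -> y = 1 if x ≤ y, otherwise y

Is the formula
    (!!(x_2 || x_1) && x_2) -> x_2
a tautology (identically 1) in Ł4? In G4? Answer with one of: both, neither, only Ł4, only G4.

In Ł4: every assignment gives 1 — tautology.
In G4: every assignment gives 1 — tautology.

both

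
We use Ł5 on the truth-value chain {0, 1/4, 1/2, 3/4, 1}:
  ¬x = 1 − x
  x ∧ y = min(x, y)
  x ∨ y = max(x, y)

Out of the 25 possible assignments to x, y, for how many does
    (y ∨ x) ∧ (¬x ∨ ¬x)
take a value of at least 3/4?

value 1: 1 assignment (counts)
value 3/4: 3 assignments (counts)
value 1/2: 7 assignments
value 1/4: 8 assignments
value 0: 6 assignments
So 4 of the 25 assignments meet the threshold.

4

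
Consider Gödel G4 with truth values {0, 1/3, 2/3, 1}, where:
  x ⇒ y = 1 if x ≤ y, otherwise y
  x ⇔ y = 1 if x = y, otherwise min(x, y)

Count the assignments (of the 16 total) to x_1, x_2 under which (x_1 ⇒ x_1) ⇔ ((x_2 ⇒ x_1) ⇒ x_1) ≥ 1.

10

x_1 = 0, x_2 = 0 ↦ 0  <
x_1 = 0, x_2 = 1/3 ↦ 1  ≥
x_1 = 0, x_2 = 2/3 ↦ 1  ≥
x_1 = 0, x_2 = 1 ↦ 1  ≥
x_1 = 1/3, x_2 = 0 ↦ 1/3  <
x_1 = 1/3, x_2 = 1/3 ↦ 1/3  <
x_1 = 1/3, x_2 = 2/3 ↦ 1  ≥
x_1 = 1/3, x_2 = 1 ↦ 1  ≥
x_1 = 2/3, x_2 = 0 ↦ 2/3  <
x_1 = 2/3, x_2 = 1/3 ↦ 2/3  <
x_1 = 2/3, x_2 = 2/3 ↦ 2/3  <
x_1 = 2/3, x_2 = 1 ↦ 1  ≥
x_1 = 1, x_2 = 0 ↦ 1  ≥
x_1 = 1, x_2 = 1/3 ↦ 1  ≥
x_1 = 1, x_2 = 2/3 ↦ 1  ≥
x_1 = 1, x_2 = 1 ↦ 1  ≥
So 10 of the 16 assignments meet the threshold.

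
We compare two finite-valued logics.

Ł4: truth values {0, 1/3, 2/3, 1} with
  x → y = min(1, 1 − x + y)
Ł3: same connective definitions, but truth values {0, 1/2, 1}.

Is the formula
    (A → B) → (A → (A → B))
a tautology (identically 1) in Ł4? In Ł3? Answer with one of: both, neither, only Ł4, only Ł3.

In Ł4: every assignment gives 1 — tautology.
In Ł3: every assignment gives 1 — tautology.

both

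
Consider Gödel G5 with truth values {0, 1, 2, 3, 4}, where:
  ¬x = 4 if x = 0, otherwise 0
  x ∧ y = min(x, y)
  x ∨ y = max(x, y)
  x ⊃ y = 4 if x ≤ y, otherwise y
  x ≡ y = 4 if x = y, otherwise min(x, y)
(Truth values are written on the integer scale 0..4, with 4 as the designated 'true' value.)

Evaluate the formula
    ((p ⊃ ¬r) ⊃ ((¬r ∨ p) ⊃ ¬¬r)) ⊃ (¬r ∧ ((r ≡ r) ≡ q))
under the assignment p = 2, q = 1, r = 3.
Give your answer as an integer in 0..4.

0

¬r = ¬3 = 0
p ⊃ ¬r = 2 ⊃ 0 = 0
¬r = ¬3 = 0
¬r ∨ p = 0 ∨ 2 = 2
¬r = ¬3 = 0
¬¬r = ¬0 = 4
(¬r ∨ p) ⊃ ¬¬r = 2 ⊃ 4 = 4
(p ⊃ ¬r) ⊃ ((¬r ∨ p) ⊃ ¬¬r) = 0 ⊃ 4 = 4
¬r = ¬3 = 0
r ≡ r = 3 ≡ 3 = 4
(r ≡ r) ≡ q = 4 ≡ 1 = 1
¬r ∧ ((r ≡ r) ≡ q) = 0 ∧ 1 = 0
((p ⊃ ¬r) ⊃ ((¬r ∨ p) ⊃ ¬¬r)) ⊃ (¬r ∧ ((r ≡ r) ≡ q)) = 4 ⊃ 0 = 0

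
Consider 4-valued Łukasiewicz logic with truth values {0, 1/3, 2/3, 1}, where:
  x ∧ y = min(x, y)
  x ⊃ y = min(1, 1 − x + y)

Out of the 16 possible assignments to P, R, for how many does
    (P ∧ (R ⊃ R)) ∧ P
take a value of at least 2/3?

8

P = 0, R = 0 ↦ 0  <
P = 0, R = 1/3 ↦ 0  <
P = 0, R = 2/3 ↦ 0  <
P = 0, R = 1 ↦ 0  <
P = 1/3, R = 0 ↦ 1/3  <
P = 1/3, R = 1/3 ↦ 1/3  <
P = 1/3, R = 2/3 ↦ 1/3  <
P = 1/3, R = 1 ↦ 1/3  <
P = 2/3, R = 0 ↦ 2/3  ≥
P = 2/3, R = 1/3 ↦ 2/3  ≥
P = 2/3, R = 2/3 ↦ 2/3  ≥
P = 2/3, R = 1 ↦ 2/3  ≥
P = 1, R = 0 ↦ 1  ≥
P = 1, R = 1/3 ↦ 1  ≥
P = 1, R = 2/3 ↦ 1  ≥
P = 1, R = 1 ↦ 1  ≥
So 8 of the 16 assignments meet the threshold.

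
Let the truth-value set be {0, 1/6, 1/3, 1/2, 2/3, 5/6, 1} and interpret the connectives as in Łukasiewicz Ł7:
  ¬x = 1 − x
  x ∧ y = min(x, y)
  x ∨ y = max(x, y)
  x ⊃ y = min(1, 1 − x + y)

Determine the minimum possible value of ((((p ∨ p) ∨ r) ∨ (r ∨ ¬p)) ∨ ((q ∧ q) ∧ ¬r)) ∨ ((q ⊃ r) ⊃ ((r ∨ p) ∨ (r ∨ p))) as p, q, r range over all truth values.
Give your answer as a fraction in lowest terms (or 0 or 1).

1/2

Take p = 1/2, q = 0, r = 0:
p ∨ p = 1/2 ∨ 1/2 = 1/2
(p ∨ p) ∨ r = 1/2 ∨ 0 = 1/2
¬p = ¬1/2 = 1/2
r ∨ ¬p = 0 ∨ 1/2 = 1/2
((p ∨ p) ∨ r) ∨ (r ∨ ¬p) = 1/2 ∨ 1/2 = 1/2
q ∧ q = 0 ∧ 0 = 0
¬r = ¬0 = 1
(q ∧ q) ∧ ¬r = 0 ∧ 1 = 0
(((p ∨ p) ∨ r) ∨ (r ∨ ¬p)) ∨ ((q ∧ q) ∧ ¬r) = 1/2 ∨ 0 = 1/2
q ⊃ r = 0 ⊃ 0 = 1
r ∨ p = 0 ∨ 1/2 = 1/2
r ∨ p = 0 ∨ 1/2 = 1/2
(r ∨ p) ∨ (r ∨ p) = 1/2 ∨ 1/2 = 1/2
(q ⊃ r) ⊃ ((r ∨ p) ∨ (r ∨ p)) = 1 ⊃ 1/2 = 1/2
((((p ∨ p) ∨ r) ∨ (r ∨ ¬p)) ∨ ((q ∧ q) ∧ ¬r)) ∨ ((q ⊃ r) ⊃ ((r ∨ p) ∨ (r ∨ p))) = 1/2 ∨ 1/2 = 1/2
No assignment yields a value below 1/2, so this is the minimum.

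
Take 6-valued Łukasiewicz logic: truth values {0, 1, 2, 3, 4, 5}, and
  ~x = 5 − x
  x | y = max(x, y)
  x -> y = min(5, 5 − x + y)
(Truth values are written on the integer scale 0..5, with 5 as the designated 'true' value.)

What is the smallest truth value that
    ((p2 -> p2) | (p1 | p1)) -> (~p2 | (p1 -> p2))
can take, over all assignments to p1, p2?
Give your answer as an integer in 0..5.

Take p1 = 4, p2 = 2:
p2 -> p2 = 2 -> 2 = 5
p1 | p1 = 4 | 4 = 4
(p2 -> p2) | (p1 | p1) = 5 | 4 = 5
~p2 = ~2 = 3
p1 -> p2 = 4 -> 2 = 3
~p2 | (p1 -> p2) = 3 | 3 = 3
((p2 -> p2) | (p1 | p1)) -> (~p2 | (p1 -> p2)) = 5 -> 3 = 3
No assignment yields a value below 3, so this is the minimum.

3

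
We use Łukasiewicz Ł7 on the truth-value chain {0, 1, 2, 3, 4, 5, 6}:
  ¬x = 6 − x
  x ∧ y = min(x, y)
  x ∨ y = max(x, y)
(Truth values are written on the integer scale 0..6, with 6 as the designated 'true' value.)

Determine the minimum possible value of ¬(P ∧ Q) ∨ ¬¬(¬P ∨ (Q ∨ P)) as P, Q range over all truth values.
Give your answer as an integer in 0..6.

Take P = 3, Q = 3:
P ∧ Q = 3 ∧ 3 = 3
¬(P ∧ Q) = ¬3 = 3
¬P = ¬3 = 3
Q ∨ P = 3 ∨ 3 = 3
¬P ∨ (Q ∨ P) = 3 ∨ 3 = 3
¬(¬P ∨ (Q ∨ P)) = ¬3 = 3
¬¬(¬P ∨ (Q ∨ P)) = ¬3 = 3
¬(P ∧ Q) ∨ ¬¬(¬P ∨ (Q ∨ P)) = 3 ∨ 3 = 3
No assignment yields a value below 3, so this is the minimum.

3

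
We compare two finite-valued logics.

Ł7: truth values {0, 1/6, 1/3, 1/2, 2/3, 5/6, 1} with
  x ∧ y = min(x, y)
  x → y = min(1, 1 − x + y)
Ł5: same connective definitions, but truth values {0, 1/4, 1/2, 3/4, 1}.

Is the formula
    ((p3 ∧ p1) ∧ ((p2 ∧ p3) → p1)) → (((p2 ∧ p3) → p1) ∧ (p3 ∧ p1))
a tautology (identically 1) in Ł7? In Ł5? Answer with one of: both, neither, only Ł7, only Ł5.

In Ł7: every assignment gives 1 — tautology.
In Ł5: every assignment gives 1 — tautology.

both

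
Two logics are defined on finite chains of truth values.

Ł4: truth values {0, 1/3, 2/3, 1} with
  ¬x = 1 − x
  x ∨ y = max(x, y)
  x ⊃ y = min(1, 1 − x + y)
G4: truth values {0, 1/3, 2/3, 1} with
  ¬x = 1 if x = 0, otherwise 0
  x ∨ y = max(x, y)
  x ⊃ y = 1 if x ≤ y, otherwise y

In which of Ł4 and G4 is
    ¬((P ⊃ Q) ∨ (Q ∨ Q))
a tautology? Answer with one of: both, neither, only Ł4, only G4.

In Ł4: at P = 0, Q = 0 the value is 0 — not a tautology.
In G4: at P = 0, Q = 0 the value is 0 — not a tautology.

neither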